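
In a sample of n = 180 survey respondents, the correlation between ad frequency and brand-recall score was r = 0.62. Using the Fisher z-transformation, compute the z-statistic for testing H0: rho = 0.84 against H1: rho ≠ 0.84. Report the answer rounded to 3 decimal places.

-6.601

z_r = atanh(0.62) = 0.725005,  z_0 = atanh(0.84) = 1.221174
SE = 1/√(n−3) = 1/√177 = 0.075165
z = (z_r − z_0)/SE = (0.725005 − 1.221174) / 0.075165 = -0.496169 / 0.075165 = -6.601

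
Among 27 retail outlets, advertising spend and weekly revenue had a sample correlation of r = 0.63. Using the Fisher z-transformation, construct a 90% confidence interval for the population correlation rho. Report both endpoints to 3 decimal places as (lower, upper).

(0.385, 0.792)

Fisher z: z_r = atanh(r) = ½·ln((1+0.63)/(1−0.63)) = 0.741416
SE(z) = 1/√(n−3) = 1/√24 = 0.204124
90% ⇒ z* = 1.645; margin = 1.645·0.204124 = 0.335784
CI on z-scale: (0.405632, 1.077200)
Back-transform: tanh(0.405632) = 0.384758, tanh(1.077200) = 0.792158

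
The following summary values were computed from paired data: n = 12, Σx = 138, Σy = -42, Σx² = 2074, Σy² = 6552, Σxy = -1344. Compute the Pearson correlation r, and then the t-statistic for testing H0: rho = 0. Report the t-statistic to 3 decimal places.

-1.766

S_xy = nΣxy − ΣxΣy = 12·(-1344) − 138·(-42) = -16128 − (-5796) = -10332
S_xx = nΣx² − (Σx)² = 12·2074 − 138² = 24888 − 19044 = 5844
S_yy = nΣy² − (Σy)² = 12·6552 − (-42)² = 78624 − 1764 = 76860
r = S_xy / √(S_xx·S_yy) = -10332 / √(5844·76860) = -10332 / √449169840 = -10332 / 21193.6273 = -0.4875
t = r·√(n−2)/√(1−r²) = -0.4875·√10 / √(1−0.237656) = -1.541610 / 0.873123 = -1.766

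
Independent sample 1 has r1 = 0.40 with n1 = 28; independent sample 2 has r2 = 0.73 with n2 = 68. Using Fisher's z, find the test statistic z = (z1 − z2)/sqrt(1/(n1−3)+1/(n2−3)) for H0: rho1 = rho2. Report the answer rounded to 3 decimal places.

Fisher z-transforms: z1 = atanh(0.40) = 0.423649, z2 = atanh(0.73) = 0.928727; difference d = -0.505078
Var(d) = 1/25 + 1/65 = 0.0400000 + 0.0153846 = 0.0553846
z = d/√Var(d) = -0.505078 / √0.0553846 = -0.505078 / 0.235339 = -2.146

-2.146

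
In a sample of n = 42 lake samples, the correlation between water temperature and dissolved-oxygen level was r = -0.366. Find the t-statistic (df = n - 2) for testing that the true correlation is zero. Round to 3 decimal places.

-2.487

1 − r² = 1 − 0.133956 = 0.866044;  √(1−r²) = 0.930615
√(n−2) = √40 = 6.324555
t = r·√(n−2)/√(1−r²) = -0.366 · 6.324555 / 0.930615 = -2.487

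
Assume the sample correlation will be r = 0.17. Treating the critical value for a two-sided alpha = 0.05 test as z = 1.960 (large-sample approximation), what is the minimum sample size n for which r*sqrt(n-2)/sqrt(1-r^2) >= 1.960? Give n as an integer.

132

r√(n−2)/√(1−r²) ≥ 1.960  ⇔  n−2 ≥ (1.960)²·(1−r²)/r²
(1−r²)/r² = (1−0.0289)/0.0289 = 33.6021
n ≥ 2 + 3.8416·33.6021 = 2 + 129.0858 = 131.0858
⌈131.0858⌉ = 132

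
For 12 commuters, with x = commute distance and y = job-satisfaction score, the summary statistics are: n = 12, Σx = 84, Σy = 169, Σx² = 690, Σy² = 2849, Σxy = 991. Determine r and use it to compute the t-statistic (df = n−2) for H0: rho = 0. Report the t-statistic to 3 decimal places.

-5.798

Numerator: nΣxy − (Σx)(Σy) = 12·991 − (84)(169) = -2304
Denominator: √[(nΣx²−(Σx)²)(nΣy²−(Σy)²)]
  nΣx²−(Σx)² = 12·690 − 7056 = 1224;  nΣy²−(Σy)² = 12·2849 − 28561 = 5627
  √(1224·5627) = √6887448 = 2624.3948
r = -2304 / 2624.3948 = -0.8779
t = r·√(n−2)/√(1−r²) = -0.8779·√10 / √(1−0.770708) = -2.776164 / 0.478844 = -5.798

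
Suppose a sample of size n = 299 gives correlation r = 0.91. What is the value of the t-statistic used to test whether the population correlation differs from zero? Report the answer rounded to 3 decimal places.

t = r·√(n−2) / √(1−r²) with r = 0.91, n = 299
  = 0.91·√297 / √(1 − 0.8281)
  = 0.91·17.233688 / 0.414608
  = 15.682656 / 0.414608 = 37.825

37.825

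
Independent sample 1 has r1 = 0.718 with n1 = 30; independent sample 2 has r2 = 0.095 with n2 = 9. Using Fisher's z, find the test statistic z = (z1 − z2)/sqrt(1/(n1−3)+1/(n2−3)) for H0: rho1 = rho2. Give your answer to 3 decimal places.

Fisher z-transforms: z1 = atanh(0.718) = 0.903505, z2 = atanh(0.095) = 0.095287; difference d = 0.808218
Var(d) = 1/27 + 1/6 = 0.0370370 + 0.1666667 = 0.2037037
z = d/√Var(d) = 0.808218 / √0.2037037 = 0.808218 / 0.451335 = 1.791

1.791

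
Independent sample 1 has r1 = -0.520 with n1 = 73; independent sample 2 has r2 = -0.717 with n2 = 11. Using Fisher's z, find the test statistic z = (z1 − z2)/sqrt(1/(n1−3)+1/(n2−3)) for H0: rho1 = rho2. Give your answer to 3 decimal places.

z1 = atanh(-0.520) = -0.576340,  z2 = atanh(-0.717) = -0.901443
SE = √(1/(n1−3) + 1/(n2−3)) = √(1/70 + 1/8) = √(0.0142857 + 0.1250000) = √0.1392857 = 0.373210
z = (z1 − z2)/SE = (-0.576340 − (-0.901443)) / 0.373210 = 0.325103 / 0.373210 = 0.871

0.871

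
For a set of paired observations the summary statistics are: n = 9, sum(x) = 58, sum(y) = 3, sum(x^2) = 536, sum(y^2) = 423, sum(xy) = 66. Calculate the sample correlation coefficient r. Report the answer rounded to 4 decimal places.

0.1784

Numerator: nΣxy − (Σx)(Σy) = 9·66 − (58)(3) = 420
Denominator: √[(nΣx²−(Σx)²)(nΣy²−(Σy)²)]
  nΣx²−(Σx)² = 9·536 − 3364 = 1460;  nΣy²−(Σy)² = 9·423 − 9 = 3798
  √(1460·3798) = √5545080 = 2354.7994
r = 420 / 2354.7994 = 0.1784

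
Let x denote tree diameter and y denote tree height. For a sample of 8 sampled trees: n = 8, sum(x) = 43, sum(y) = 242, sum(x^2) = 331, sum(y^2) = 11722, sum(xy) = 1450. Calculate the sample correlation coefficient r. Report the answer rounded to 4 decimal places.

0.2251

Numerator: nΣxy − (Σx)(Σy) = 8·1450 − (43)(242) = 1194
Denominator: √[(nΣx²−(Σx)²)(nΣy²−(Σy)²)]
  nΣx²−(Σx)² = 8·331 − 1849 = 799;  nΣy²−(Σy)² = 8·11722 − 58564 = 35212
  √(799·35212) = √28134388 = 5304.1859
r = 1194 / 5304.1859 = 0.2251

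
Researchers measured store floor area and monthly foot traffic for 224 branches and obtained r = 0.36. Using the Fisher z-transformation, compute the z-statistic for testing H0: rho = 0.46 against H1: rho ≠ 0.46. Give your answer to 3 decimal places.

-1.790

z_r = atanh(0.36) = 0.376886,  z_0 = atanh(0.46) = 0.497311
SE = 1/√(n−3) = 1/√221 = 0.067267
z = (z_r − z_0)/SE = (0.376886 − 0.497311) / 0.067267 = -0.120425 / 0.067267 = -1.790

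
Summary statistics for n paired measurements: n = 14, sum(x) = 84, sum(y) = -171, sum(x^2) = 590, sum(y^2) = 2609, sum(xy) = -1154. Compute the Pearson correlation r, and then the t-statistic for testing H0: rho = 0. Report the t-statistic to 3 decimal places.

-2.633

Numerator: nΣxy − (Σx)(Σy) = 14·(-1154) − (84)(-171) = -1792
Denominator: √[(nΣx²−(Σx)²)(nΣy²−(Σy)²)]
  nΣx²−(Σx)² = 14·590 − 7056 = 1204;  nΣy²−(Σy)² = 14·2609 − 29241 = 7285
  √(1204·7285) = √8771140 = 2961.6110
r = -1792 / 2961.6110 = -0.6051
t = r·√(n−2)/√(1−r²) = -0.6051·√12 / √(1−0.366146) = -2.096128 / 0.796149 = -2.633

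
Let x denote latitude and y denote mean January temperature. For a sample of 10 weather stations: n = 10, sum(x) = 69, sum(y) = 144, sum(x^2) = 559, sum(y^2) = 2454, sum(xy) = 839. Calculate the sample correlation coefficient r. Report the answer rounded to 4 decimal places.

-0.8706

Numerator: nΣxy − (Σx)(Σy) = 10·839 − (69)(144) = -1546
Denominator: √[(nΣx²−(Σx)²)(nΣy²−(Σy)²)]
  nΣx²−(Σx)² = 10·559 − 4761 = 829;  nΣy²−(Σy)² = 10·2454 − 20736 = 3804
  √(829·3804) = √3153516 = 1775.8142
r = -1546 / 1775.8142 = -0.8706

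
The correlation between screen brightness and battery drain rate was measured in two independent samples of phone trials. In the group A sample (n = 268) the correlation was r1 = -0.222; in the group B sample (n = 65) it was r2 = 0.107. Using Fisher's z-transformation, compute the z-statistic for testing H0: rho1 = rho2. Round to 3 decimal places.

-2.362

z1 = atanh(-0.222) = -0.225759,  z2 = atanh(0.107) = 0.107411
SE = √(1/(n1−3) + 1/(n2−3)) = √(1/265 + 1/62) = √(0.0037736 + 0.0161290) = √0.0199026 = 0.141077
z = (z1 − z2)/SE = (-0.225759 − 0.107411) / 0.141077 = -0.333170 / 0.141077 = -2.362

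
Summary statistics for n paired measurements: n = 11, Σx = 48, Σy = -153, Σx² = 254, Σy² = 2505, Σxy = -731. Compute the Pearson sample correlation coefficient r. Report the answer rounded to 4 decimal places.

-0.4890

Numerator: nΣxy − (Σx)(Σy) = 11·(-731) − (48)(-153) = -697
Denominator: √[(nΣx²−(Σx)²)(nΣy²−(Σy)²)]
  nΣx²−(Σx)² = 11·254 − 2304 = 490;  nΣy²−(Σy)² = 11·2505 − 23409 = 4146
  √(490·4146) = √2031540 = 1425.3210
r = -697 / 1425.3210 = -0.4890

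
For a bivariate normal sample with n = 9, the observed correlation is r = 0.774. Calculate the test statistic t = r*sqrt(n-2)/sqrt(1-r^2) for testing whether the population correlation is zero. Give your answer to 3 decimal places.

t = r·√(n−2) / √(1−r²) with r = 0.774, n = 9
  = 0.774·√7 / √(1 − 0.599076)
  = 0.774·2.645751 / 0.633186
  = 2.047811 / 0.633186 = 3.234

3.234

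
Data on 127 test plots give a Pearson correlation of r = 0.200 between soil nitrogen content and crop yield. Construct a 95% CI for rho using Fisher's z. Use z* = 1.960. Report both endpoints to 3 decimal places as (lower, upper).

(0.027, 0.362)

Fisher z: z_r = atanh(r) = ½·ln((1+0.200)/(1−0.200)) = 0.202733
SE(z) = 1/√(n−3) = 1/√124 = 0.089803
95% ⇒ z* = 1.960; margin = 1.960·0.089803 = 0.176014
CI on z-scale: (0.026719, 0.378747)
Back-transform: tanh(0.026719) = 0.026713, tanh(0.378747) = 0.361619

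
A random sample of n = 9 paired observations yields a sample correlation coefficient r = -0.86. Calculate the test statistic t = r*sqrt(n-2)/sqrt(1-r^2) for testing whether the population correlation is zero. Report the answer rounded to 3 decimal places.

-4.459

t = r·√(n−2) / √(1−r²) with r = -0.86, n = 9
  = -0.86·√7 / √(1 − 0.7396)
  = -0.86·2.645751 / 0.510294
  = -2.275346 / 0.510294 = -4.459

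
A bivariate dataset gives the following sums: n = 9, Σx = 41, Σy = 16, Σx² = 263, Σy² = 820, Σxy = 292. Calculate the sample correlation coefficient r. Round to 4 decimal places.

0.8920

S_xy = nΣxy − ΣxΣy = 9·292 − 41·16 = 2628 − 656 = 1972
S_xx = nΣx² − (Σx)² = 9·263 − 41² = 2367 − 1681 = 686
S_yy = nΣy² − (Σy)² = 9·820 − 16² = 7380 − 256 = 7124
r = S_xy / √(S_xx·S_yy) = 1972 / √(686·7124) = 1972 / √4887064 = 1972 / 2210.6705 = 0.8920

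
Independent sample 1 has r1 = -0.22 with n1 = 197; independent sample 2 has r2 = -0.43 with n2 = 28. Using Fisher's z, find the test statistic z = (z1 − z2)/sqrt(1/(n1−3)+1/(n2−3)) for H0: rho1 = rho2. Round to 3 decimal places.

z1 = atanh(-0.22) = -0.223656,  z2 = atanh(-0.43) = -0.459897
SE = √(1/(n1−3) + 1/(n2−3)) = √(1/194 + 1/25) = √(0.0051546 + 0.0400000) = √0.0451546 = 0.212496
z = (z1 − z2)/SE = (-0.223656 − (-0.459897)) / 0.212496 = 0.236241 / 0.212496 = 1.112

1.112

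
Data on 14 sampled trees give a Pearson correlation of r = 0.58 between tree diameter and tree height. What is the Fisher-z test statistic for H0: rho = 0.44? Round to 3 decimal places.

Fisher z: atanh(0.58) = 0.662463, atanh(0.44) = 0.472231
z = (z_r − z_0)·√(n−3) = (0.662463 − 0.472231)·√11 = 0.190232 · 3.316625 = 0.631

0.631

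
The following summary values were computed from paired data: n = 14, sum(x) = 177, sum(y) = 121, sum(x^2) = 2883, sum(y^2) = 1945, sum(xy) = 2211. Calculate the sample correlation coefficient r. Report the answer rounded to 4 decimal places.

0.8943

Numerator: nΣxy − (Σx)(Σy) = 14·2211 − (177)(121) = 9537
Denominator: √[(nΣx²−(Σx)²)(nΣy²−(Σy)²)]
  nΣx²−(Σx)² = 14·2883 − 31329 = 9033;  nΣy²−(Σy)² = 14·1945 − 14641 = 12589
  √(9033·12589) = √113716437 = 10663.7909
r = 9537 / 10663.7909 = 0.8943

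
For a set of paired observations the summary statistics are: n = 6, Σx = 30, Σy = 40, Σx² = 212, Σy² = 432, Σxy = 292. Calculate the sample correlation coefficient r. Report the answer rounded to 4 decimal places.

Numerator: nΣxy − (Σx)(Σy) = 6·292 − (30)(40) = 552
Denominator: √[(nΣx²−(Σx)²)(nΣy²−(Σy)²)]
  nΣx²−(Σx)² = 6·212 − 900 = 372;  nΣy²−(Σy)² = 6·432 − 1600 = 992
  √(372·992) = √369024 = 607.4735
r = 552 / 607.4735 = 0.9087

0.9087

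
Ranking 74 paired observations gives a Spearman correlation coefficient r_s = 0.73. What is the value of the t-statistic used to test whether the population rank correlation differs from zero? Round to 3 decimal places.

9.063

t = r_s·√(n−2) / √(1−r_s²) with r_s = 0.73, n = 74
  = 0.73·√72 / √(1 − 0.5329)
  = 0.73·8.485281 / 0.683447
  = 6.194255 / 0.683447 = 9.063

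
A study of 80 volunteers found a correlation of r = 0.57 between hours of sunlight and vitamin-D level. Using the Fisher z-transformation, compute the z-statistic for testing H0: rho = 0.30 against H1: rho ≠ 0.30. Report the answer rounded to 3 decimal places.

Fisher z: atanh(0.57) = 0.647523, atanh(0.30) = 0.309520
z = (z_r − z_0)·√(n−3) = (0.647523 − 0.309520)·√77 = 0.338003 · 8.774964 = 2.966

2.966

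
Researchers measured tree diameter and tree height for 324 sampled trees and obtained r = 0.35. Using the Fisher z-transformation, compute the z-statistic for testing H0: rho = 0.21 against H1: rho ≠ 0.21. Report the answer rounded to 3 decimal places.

2.728

Fisher z: atanh(0.35) = 0.365444, atanh(0.21) = 0.213171
z = (z_r − z_0)·√(n−3) = (0.365444 − 0.213171)·√321 = 0.152273 · 17.916473 = 2.728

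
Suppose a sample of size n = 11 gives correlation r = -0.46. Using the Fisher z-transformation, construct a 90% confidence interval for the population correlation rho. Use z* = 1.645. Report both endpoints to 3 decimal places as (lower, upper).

(-0.793, 0.084)

z_r = atanh(-0.46) = -0.497311;  SE = 1/√(n−3) = 1/√8 = 0.353553
z-limits: -0.497311 ± 1.645·0.353553 = -0.497311 ± 0.581595 = [-1.078906, 0.084284]
ρ-limits: (tanh -1.078906, tanh 0.084284) = (-0.793, 0.084)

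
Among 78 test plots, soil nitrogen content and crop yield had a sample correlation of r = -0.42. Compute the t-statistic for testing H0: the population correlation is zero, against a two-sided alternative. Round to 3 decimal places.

1 − r² = 1 − 0.1764 = 0.8236;  √(1−r²) = 0.907524
√(n−2) = √76 = 8.717798
t = r·√(n−2)/√(1−r²) = -0.42 · 8.717798 / 0.907524 = -4.035

-4.035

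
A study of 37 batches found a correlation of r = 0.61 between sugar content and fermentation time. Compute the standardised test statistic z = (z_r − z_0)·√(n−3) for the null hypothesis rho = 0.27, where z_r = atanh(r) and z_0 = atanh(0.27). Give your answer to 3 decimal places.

z_r = atanh(0.61) = 0.708921,  z_0 = atanh(0.27) = 0.276864
SE = 1/√(n−3) = 1/√34 = 0.171499
z = (z_r − z_0)/SE = (0.708921 − 0.276864) / 0.171499 = 0.432057 / 0.171499 = 2.519

2.519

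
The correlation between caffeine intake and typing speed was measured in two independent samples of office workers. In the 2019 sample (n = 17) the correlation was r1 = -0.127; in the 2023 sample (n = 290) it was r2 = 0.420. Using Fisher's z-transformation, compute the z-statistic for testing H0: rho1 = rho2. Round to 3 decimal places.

-2.102

z1 = atanh(-0.127) = -0.127689,  z2 = atanh(0.420) = 0.447692
SE = √(1/(n1−3) + 1/(n2−3)) = √(1/14 + 1/287) = √(0.0714286 + 0.0034843) = √0.0749129 = 0.273702
z = (z1 − z2)/SE = (-0.127689 − 0.447692) / 0.273702 = -0.575381 / 0.273702 = -2.102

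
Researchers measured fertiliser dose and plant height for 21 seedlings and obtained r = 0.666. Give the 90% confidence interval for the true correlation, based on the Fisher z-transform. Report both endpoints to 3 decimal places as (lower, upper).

(0.393, 0.831)

z_r = atanh(0.666) = 0.803520;  SE = 1/√(n−3) = 1/√18 = 0.235702
z-limits: 0.803520 ± 1.645·0.235702 = 0.803520 ± 0.387730 = [0.415790, 1.191250]
ρ-limits: (tanh 0.415790, tanh 1.191250) = (0.393, 0.831)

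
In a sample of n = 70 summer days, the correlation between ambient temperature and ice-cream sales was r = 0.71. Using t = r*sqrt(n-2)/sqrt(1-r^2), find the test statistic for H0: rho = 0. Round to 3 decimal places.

8.314

1 − r² = 1 − 0.5041 = 0.4959;  √(1−r²) = 0.704202
√(n−2) = √68 = 8.246211
t = r·√(n−2)/√(1−r²) = 0.71 · 8.246211 / 0.704202 = 8.314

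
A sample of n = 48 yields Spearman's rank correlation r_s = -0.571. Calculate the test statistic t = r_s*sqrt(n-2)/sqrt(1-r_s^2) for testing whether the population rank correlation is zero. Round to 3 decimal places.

-4.717

t = r_s·√(n−2) / √(1−r_s²) with r_s = -0.571, n = 48
  = -0.571·√46 / √(1 − 0.326041)
  = -0.571·6.782330 / 0.820950
  = -3.872710 / 0.820950 = -4.717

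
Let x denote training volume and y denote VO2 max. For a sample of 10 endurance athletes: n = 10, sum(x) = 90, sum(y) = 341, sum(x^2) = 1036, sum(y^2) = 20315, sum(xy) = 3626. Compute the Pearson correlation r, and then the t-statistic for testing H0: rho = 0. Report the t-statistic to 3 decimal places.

S_xy = nΣxy − ΣxΣy = 10·3626 − 90·341 = 36260 − 30690 = 5570
S_xx = nΣx² − (Σx)² = 10·1036 − 90² = 10360 − 8100 = 2260
S_yy = nΣy² − (Σy)² = 10·20315 − 341² = 203150 − 116281 = 86869
r = S_xy / √(S_xx·S_yy) = 5570 / √(2260·86869) = 5570 / √196323940 = 5570 / 14011.5645 = 0.3975
t = r·√(n−2)/√(1−r²) = 0.3975·√8 / √(1−0.158006) = 1.124300 / 0.917602 = 1.225

1.225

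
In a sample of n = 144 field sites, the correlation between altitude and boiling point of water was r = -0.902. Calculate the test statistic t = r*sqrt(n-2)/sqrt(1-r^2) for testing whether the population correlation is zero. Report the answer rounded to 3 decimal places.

-24.896

1 − r² = 1 − 0.813604 = 0.186396;  √(1−r²) = 0.431736
√(n−2) = √142 = 11.916375
t = r·√(n−2)/√(1−r²) = -0.902 · 11.916375 / 0.431736 = -24.896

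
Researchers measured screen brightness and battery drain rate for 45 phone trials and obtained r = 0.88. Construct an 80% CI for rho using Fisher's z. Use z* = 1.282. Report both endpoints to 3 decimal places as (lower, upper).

z_r = atanh(0.88) = 1.375768;  SE = 1/√(n−3) = 1/√42 = 0.154303
z-limits: 1.375768 ± 1.282·0.154303 = 1.375768 ± 0.197816 = [1.177952, 1.573584]
ρ-limits: (tanh 1.177952, tanh 1.573584) = (0.827, 0.918)

(0.827, 0.918)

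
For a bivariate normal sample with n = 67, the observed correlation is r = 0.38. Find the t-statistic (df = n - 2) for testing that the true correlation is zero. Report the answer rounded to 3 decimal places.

t = r·√(n−2) / √(1−r²) with r = 0.38, n = 67
  = 0.38·√65 / √(1 − 0.1444)
  = 0.38·8.062258 / 0.924986
  = 3.063658 / 0.924986 = 3.312

3.312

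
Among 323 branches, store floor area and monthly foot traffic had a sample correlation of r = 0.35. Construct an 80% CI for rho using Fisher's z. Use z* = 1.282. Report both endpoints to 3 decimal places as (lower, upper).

Fisher z: z_r = atanh(r) = ½·ln((1+0.35)/(1−0.35)) = 0.365444
SE(z) = 1/√(n−3) = 1/√320 = 0.055902
80% ⇒ z* = 1.282; margin = 1.282·0.055902 = 0.071666
CI on z-scale: (0.293778, 0.437110)
Back-transform: tanh(0.293778) = 0.285608, tanh(0.437110) = 0.411246

(0.286, 0.411)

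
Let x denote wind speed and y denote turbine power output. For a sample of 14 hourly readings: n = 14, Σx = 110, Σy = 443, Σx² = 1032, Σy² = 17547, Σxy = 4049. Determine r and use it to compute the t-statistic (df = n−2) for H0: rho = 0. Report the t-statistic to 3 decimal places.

3.796

S_xy = nΣxy − ΣxΣy = 14·4049 − 110·443 = 56686 − 48730 = 7956
S_xx = nΣx² − (Σx)² = 14·1032 − 110² = 14448 − 12100 = 2348
S_yy = nΣy² − (Σy)² = 14·17547 − 443² = 245658 − 196249 = 49409
r = S_xy / √(S_xx·S_yy) = 7956 / √(2348·49409) = 7956 / √116012332 = 7956 / 10770.9021 = 0.7387
t = r·√(n−2)/√(1−r²) = 0.7387·√12 / √(1−0.545678) = 2.558932 / 0.674034 = 3.796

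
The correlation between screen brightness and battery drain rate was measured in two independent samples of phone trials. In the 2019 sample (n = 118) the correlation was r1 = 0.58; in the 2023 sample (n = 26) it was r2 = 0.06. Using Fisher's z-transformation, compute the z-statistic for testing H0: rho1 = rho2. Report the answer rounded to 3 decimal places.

Fisher z-transforms: z1 = atanh(0.58) = 0.662463, z2 = atanh(0.06) = 0.060072; difference d = 0.602391
Var(d) = 1/115 + 1/23 = 0.0086957 + 0.0434783 = 0.0521740
z = d/√Var(d) = 0.602391 / √0.0521740 = 0.602391 / 0.228416 = 2.637

2.637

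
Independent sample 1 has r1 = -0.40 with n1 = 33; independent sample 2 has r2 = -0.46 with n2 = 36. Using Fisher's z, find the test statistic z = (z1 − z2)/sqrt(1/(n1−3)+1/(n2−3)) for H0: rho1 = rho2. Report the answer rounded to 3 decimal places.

Fisher z-transforms: z1 = atanh(-0.40) = -0.423649, z2 = atanh(-0.46) = -0.497311; difference d = 0.073662
Var(d) = 1/30 + 1/33 = 0.0333333 + 0.0303030 = 0.0636363
z = d/√Var(d) = 0.073662 / √0.0636363 = 0.073662 / 0.252262 = 0.292

0.292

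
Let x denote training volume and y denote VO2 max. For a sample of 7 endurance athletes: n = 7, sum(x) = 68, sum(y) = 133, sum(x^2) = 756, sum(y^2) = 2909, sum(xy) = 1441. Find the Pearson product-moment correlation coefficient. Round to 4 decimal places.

Numerator: nΣxy − (Σx)(Σy) = 7·1441 − (68)(133) = 1043
Denominator: √[(nΣx²−(Σx)²)(nΣy²−(Σy)²)]
  nΣx²−(Σx)² = 7·756 − 4624 = 668;  nΣy²−(Σy)² = 7·2909 − 17689 = 2674
  √(668·2674) = √1786232 = 1336.4999
r = 1043 / 1336.4999 = 0.7804

0.7804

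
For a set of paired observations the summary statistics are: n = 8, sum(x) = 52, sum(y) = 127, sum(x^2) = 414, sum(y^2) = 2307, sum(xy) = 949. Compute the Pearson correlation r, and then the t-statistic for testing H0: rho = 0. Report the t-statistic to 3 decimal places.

Numerator: nΣxy − (Σx)(Σy) = 8·949 − (52)(127) = 988
Denominator: √[(nΣx²−(Σx)²)(nΣy²−(Σy)²)]
  nΣx²−(Σx)² = 8·414 − 2704 = 608;  nΣy²−(Σy)² = 8·2307 − 16129 = 2327
  √(608·2327) = √1414816 = 1189.4604
r = 988 / 1189.4604 = 0.8306
t = r·√(n−2)/√(1−r²) = 0.8306·√6 / √(1−0.689896) = 2.034546 / 0.556870 = 3.654

3.654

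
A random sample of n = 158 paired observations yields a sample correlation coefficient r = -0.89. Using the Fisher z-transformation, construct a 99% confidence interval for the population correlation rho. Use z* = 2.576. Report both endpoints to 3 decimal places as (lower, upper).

(-0.926, -0.838)

z_r = atanh(-0.89) = -1.421926;  SE = 1/√(n−3) = 1/√155 = 0.080322
z-limits: -1.421926 ± 2.576·0.080322 = -1.421926 ± 0.206909 = [-1.628835, -1.215017]
ρ-limits: (tanh -1.628835, tanh -1.215017) = (-0.926, -0.838)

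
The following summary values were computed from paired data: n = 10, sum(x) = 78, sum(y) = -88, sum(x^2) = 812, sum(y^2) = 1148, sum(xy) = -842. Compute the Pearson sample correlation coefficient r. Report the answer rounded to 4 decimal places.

-0.5642

Numerator: nΣxy − (Σx)(Σy) = 10·(-842) − (78)(-88) = -1556
Denominator: √[(nΣx²−(Σx)²)(nΣy²−(Σy)²)]
  nΣx²−(Σx)² = 10·812 − 6084 = 2036;  nΣy²−(Σy)² = 10·1148 − 7744 = 3736
  √(2036·3736) = √7606496 = 2757.9877
r = -1556 / 2757.9877 = -0.5642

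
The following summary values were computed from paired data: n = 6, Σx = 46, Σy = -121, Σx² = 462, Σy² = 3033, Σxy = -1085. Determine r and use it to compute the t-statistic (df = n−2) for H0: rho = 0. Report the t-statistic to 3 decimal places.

-1.572

Numerator: nΣxy − (Σx)(Σy) = 6·(-1085) − (46)(-121) = -944
Denominator: √[(nΣx²−(Σx)²)(nΣy²−(Σy)²)]
  nΣx²−(Σx)² = 6·462 − 2116 = 656;  nΣy²−(Σy)² = 6·3033 − 14641 = 3557
  √(656·3557) = √2333392 = 1527.5444
r = -944 / 1527.5444 = -0.6180
t = r·√(n−2)/√(1−r²) = -0.6180·√4 / √(1−0.381924) = -1.236000 / 0.786178 = -1.572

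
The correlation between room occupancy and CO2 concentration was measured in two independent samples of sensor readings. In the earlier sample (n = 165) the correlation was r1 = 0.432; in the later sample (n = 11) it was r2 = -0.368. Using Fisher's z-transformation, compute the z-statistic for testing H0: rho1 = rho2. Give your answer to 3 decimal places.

2.343

z1 = atanh(0.432) = 0.462353,  z2 = atanh(-0.368) = -0.386108
SE = √(1/(n1−3) + 1/(n2−3)) = √(1/162 + 1/8) = √(0.0061728 + 0.1250000) = √0.1311728 = 0.362178
z = (z1 − z2)/SE = (0.462353 − (-0.386108)) / 0.362178 = 0.848461 / 0.362178 = 2.343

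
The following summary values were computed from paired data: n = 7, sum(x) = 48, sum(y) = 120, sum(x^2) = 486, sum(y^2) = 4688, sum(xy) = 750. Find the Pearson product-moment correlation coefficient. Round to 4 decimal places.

Numerator: nΣxy − (Σx)(Σy) = 7·750 − (48)(120) = -510
Denominator: √[(nΣx²−(Σx)²)(nΣy²−(Σy)²)]
  nΣx²−(Σx)² = 7·486 − 2304 = 1098;  nΣy²−(Σy)² = 7·4688 − 14400 = 18416
  √(1098·18416) = √20220768 = 4496.7508
r = -510 / 4496.7508 = -0.1134

-0.1134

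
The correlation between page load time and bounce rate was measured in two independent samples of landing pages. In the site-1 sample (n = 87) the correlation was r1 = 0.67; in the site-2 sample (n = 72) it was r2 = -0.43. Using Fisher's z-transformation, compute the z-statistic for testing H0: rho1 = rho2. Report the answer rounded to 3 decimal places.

7.821

z1 = atanh(0.67) = 0.810743,  z2 = atanh(-0.43) = -0.459897
SE = √(1/(n1−3) + 1/(n2−3)) = √(1/84 + 1/69) = √(0.0119048 + 0.0144928) = √0.0263976 = 0.162473
z = (z1 − z2)/SE = (0.810743 − (-0.459897)) / 0.162473 = 1.270640 / 0.162473 = 7.821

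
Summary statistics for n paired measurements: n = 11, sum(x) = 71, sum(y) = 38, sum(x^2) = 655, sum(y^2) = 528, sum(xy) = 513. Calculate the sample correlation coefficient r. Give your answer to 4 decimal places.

S_xy = nΣxy − ΣxΣy = 11·513 − 71·38 = 5643 − 2698 = 2945
S_xx = nΣx² − (Σx)² = 11·655 − 71² = 7205 − 5041 = 2164
S_yy = nΣy² − (Σy)² = 11·528 − 38² = 5808 − 1444 = 4364
r = S_xy / √(S_xx·S_yy) = 2945 / √(2164·4364) = 2945 / √9443696 = 2945 / 3073.0597 = 0.9583

0.9583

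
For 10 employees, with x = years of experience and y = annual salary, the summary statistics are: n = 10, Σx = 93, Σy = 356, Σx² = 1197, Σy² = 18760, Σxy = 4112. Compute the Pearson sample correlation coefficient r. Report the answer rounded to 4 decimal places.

0.5635

Numerator: nΣxy − (Σx)(Σy) = 10·4112 − (93)(356) = 8012
Denominator: √[(nΣx²−(Σx)²)(nΣy²−(Σy)²)]
  nΣx²−(Σx)² = 10·1197 − 8649 = 3321;  nΣy²−(Σy)² = 10·18760 − 126736 = 60864
  √(3321·60864) = √202129344 = 14217.2200
r = 8012 / 14217.2200 = 0.5635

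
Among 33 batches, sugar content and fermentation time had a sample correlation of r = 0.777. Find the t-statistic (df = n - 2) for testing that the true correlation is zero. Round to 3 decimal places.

t = r·√(n−2) / √(1−r²) with r = 0.777, n = 33
  = 0.777·√31 / √(1 − 0.603729)
  = 0.777·5.567764 / 0.629501
  = 4.326153 / 0.629501 = 6.872

6.872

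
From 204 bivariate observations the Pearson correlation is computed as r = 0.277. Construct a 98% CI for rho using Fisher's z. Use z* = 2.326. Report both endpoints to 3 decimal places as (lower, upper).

Fisher z: z_r = atanh(r) = ½·ln((1+0.277)/(1−0.277)) = 0.284430
SE(z) = 1/√(n−3) = 1/√201 = 0.070535
98% ⇒ z* = 2.326; margin = 2.326·0.070535 = 0.164064
CI on z-scale: (0.120366, 0.448494)
Back-transform: tanh(0.120366) = 0.119788, tanh(0.448494) = 0.420660

(0.120, 0.421)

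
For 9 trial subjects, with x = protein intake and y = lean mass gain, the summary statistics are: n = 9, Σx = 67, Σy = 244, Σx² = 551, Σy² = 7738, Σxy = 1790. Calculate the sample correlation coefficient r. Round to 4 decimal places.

Numerator: nΣxy − (Σx)(Σy) = 9·1790 − (67)(244) = -238
Denominator: √[(nΣx²−(Σx)²)(nΣy²−(Σy)²)]
  nΣx²−(Σx)² = 9·551 − 4489 = 470;  nΣy²−(Σy)² = 9·7738 − 59536 = 10106
  √(470·10106) = √4749820 = 2179.4082
r = -238 / 2179.4082 = -0.1092

-0.1092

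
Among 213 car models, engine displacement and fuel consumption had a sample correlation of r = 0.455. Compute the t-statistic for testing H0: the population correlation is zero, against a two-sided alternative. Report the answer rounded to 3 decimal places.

7.422

1 − r² = 1 − 0.207025 = 0.792975;  √(1−r²) = 0.890491
√(n−2) = √211 = 14.525839
t = r·√(n−2)/√(1−r²) = 0.455 · 14.525839 / 0.890491 = 7.422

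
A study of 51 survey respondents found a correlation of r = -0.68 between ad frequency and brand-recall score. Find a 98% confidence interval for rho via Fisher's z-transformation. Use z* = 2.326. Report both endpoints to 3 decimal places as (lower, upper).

(-0.823, -0.457)

z_r = atanh(-0.68) = -0.829114;  SE = 1/√(n−3) = 1/√48 = 0.144338
z-limits: -0.829114 ± 2.326·0.144338 = -0.829114 ± 0.335730 = [-1.164844, -0.493384]
ρ-limits: (tanh -1.164844, tanh -0.493384) = (-0.823, -0.457)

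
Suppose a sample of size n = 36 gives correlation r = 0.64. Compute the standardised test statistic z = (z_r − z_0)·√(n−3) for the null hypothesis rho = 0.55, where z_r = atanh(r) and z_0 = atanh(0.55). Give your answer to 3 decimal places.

0.803

Fisher z: atanh(0.64) = 0.758174, atanh(0.55) = 0.618381
z = (z_r − z_0)·√(n−3) = (0.758174 − 0.618381)·√33 = 0.139793 · 5.744563 = 0.803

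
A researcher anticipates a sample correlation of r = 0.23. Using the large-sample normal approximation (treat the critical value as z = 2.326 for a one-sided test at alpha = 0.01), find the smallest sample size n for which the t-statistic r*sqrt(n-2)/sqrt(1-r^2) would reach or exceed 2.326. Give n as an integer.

99

Need r·√(n−2)/√(1−r²) ≥ 2.326
√(n−2) ≥ 2.326·√(1−0.0529) / 0.23 = 2.326·0.973191 / 0.23 = 9.8419
n−2 ≥ 96.8630  ⇒  n ≥ 98.8630
Smallest integer n = 99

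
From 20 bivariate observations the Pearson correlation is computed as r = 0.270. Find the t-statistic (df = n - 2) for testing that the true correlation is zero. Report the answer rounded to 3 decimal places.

1.190

1 − r² = 1 − 0.072900 = 0.927100;  √(1−r²) = 0.962860
√(n−2) = √18 = 4.242641
t = r·√(n−2)/√(1−r²) = 0.270 · 4.242641 / 0.962860 = 1.190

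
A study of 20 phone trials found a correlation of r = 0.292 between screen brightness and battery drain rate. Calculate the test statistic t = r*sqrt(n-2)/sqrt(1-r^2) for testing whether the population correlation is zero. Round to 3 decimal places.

t = r·√(n−2) / √(1−r²) with r = 0.292, n = 20
  = 0.292·√18 / √(1 − 0.085264)
  = 0.292·4.242641 / 0.956418
  = 1.238851 / 0.956418 = 1.295

1.295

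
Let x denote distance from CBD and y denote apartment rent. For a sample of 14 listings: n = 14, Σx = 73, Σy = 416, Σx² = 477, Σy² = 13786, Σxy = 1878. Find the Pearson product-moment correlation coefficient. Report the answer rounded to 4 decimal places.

-0.7857

Numerator: nΣxy − (Σx)(Σy) = 14·1878 − (73)(416) = -4076
Denominator: √[(nΣx²−(Σx)²)(nΣy²−(Σy)²)]
  nΣx²−(Σx)² = 14·477 − 5329 = 1349;  nΣy²−(Σy)² = 14·13786 − 173056 = 19948
  √(1349·19948) = √26909852 = 5187.4707
r = -4076 / 5187.4707 = -0.7857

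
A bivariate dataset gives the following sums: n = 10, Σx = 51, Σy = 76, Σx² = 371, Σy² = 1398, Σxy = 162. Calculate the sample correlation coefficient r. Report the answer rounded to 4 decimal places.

-0.7479

Numerator: nΣxy − (Σx)(Σy) = 10·162 − (51)(76) = -2256
Denominator: √[(nΣx²−(Σx)²)(nΣy²−(Σy)²)]
  nΣx²−(Σx)² = 10·371 − 2601 = 1109;  nΣy²−(Σy)² = 10·1398 − 5776 = 8204
  √(1109·8204) = √9098236 = 3016.3282
r = -2256 / 3016.3282 = -0.7479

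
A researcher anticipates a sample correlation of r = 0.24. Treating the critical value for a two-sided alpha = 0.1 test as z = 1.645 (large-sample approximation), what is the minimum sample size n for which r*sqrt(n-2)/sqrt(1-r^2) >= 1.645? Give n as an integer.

47

r√(n−2)/√(1−r²) ≥ 1.645  ⇔  n−2 ≥ (1.645)²·(1−r²)/r²
(1−r²)/r² = (1−0.0576)/0.0576 = 16.3611
n ≥ 2 + 2.706025·16.3611 = 2 + 44.2735 = 46.2735
⌈46.2735⌉ = 47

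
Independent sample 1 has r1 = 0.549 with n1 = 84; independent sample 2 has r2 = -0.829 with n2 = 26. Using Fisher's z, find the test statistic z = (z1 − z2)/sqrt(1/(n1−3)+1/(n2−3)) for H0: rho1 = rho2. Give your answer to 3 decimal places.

z1 = atanh(0.549) = 0.616949,  z2 = atanh(-0.829) = -1.184931
SE = √(1/(n1−3) + 1/(n2−3)) = √(1/81 + 1/23) = √(0.0123457 + 0.0434783) = √0.0558240 = 0.236271
z = (z1 − z2)/SE = (0.616949 − (-1.184931)) / 0.236271 = 1.801880 / 0.236271 = 7.626

7.626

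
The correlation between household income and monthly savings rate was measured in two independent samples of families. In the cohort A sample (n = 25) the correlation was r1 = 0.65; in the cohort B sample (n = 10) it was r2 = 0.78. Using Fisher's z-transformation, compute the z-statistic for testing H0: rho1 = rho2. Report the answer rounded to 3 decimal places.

Fisher z-transforms: z1 = atanh(0.65) = 0.775299, z2 = atanh(0.78) = 1.045371; difference d = -0.270072
Var(d) = 1/22 + 1/7 = 0.0454545 + 0.1428571 = 0.1883116
z = d/√Var(d) = -0.270072 / √0.1883116 = -0.270072 / 0.433949 = -0.622

-0.622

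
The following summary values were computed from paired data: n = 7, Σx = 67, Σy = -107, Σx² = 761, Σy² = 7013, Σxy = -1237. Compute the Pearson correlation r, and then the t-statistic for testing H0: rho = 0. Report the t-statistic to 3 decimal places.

Numerator: nΣxy − (Σx)(Σy) = 7·(-1237) − (67)(-107) = -1490
Denominator: √[(nΣx²−(Σx)²)(nΣy²−(Σy)²)]
  nΣx²−(Σx)² = 7·761 − 4489 = 838;  nΣy²−(Σy)² = 7·7013 − 11449 = 37642
  √(838·37642) = √31543996 = 5616.4042
r = -1490 / 5616.4042 = -0.2653
t = r·√(n−2)/√(1−r²) = -0.2653·√5 / √(1−0.070384) = -0.593229 / 0.964166 = -0.615

-0.615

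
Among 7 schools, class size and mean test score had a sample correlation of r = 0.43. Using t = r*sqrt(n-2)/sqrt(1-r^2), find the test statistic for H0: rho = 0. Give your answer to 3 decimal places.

t = r·√(n−2) / √(1−r²) with r = 0.43, n = 7
  = 0.43·√5 / √(1 − 0.1849)
  = 0.43·2.236068 / 0.902829
  = 0.961509 / 0.902829 = 1.065

1.065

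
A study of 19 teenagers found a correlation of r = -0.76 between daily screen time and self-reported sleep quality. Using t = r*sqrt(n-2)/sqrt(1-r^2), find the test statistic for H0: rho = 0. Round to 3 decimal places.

1 − r² = 1 − 0.5776 = 0.4224;  √(1−r²) = 0.649923
√(n−2) = √17 = 4.123106
t = r·√(n−2)/√(1−r²) = -0.76 · 4.123106 / 0.649923 = -4.821

-4.821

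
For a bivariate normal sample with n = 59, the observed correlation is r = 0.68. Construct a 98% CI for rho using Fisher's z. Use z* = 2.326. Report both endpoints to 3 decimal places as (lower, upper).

Fisher z: z_r = atanh(r) = ½·ln((1+0.68)/(1−0.68)) = 0.829114
SE(z) = 1/√(n−3) = 1/√56 = 0.133631
98% ⇒ z* = 2.326; margin = 2.326·0.133631 = 0.310826
CI on z-scale: (0.518288, 1.139940)
Back-transform: tanh(0.518288) = 0.476378, tanh(1.139940) = 0.814394

(0.476, 0.814)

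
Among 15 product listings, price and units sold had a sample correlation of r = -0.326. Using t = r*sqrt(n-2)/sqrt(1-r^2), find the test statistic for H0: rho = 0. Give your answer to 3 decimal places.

1 − r² = 1 − 0.106276 = 0.893724;  √(1−r²) = 0.945370
√(n−2) = √13 = 3.605551
t = r·√(n−2)/√(1−r²) = -0.326 · 3.605551 / 0.945370 = -1.243

-1.243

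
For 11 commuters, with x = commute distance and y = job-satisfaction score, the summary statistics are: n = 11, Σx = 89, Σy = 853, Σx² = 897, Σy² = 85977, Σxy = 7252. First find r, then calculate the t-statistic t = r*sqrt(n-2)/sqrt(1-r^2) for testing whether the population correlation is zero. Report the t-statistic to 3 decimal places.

Numerator: nΣxy − (Σx)(Σy) = 11·7252 − (89)(853) = 3855
Denominator: √[(nΣx²−(Σx)²)(nΣy²−(Σy)²)]
  nΣx²−(Σx)² = 11·897 − 7921 = 1946;  nΣy²−(Σy)² = 11·85977 − 727609 = 218138
  √(1946·218138) = √424496548 = 20603.3140
r = 3855 / 20603.3140 = 0.1871
t = r·√(n−2)/√(1−r²) = 0.1871·√9 / √(1−0.035006) = 0.561300 / 0.982341 = 0.571

0.571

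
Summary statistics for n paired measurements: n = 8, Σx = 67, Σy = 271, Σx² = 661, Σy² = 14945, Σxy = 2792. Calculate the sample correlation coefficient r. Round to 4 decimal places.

0.6884

Numerator: nΣxy − (Σx)(Σy) = 8·2792 − (67)(271) = 4179
Denominator: √[(nΣx²−(Σx)²)(nΣy²−(Σy)²)]
  nΣx²−(Σx)² = 8·661 − 4489 = 799;  nΣy²−(Σy)² = 8·14945 − 73441 = 46119
  √(799·46119) = √36849081 = 6070.3444
r = 4179 / 6070.3444 = 0.6884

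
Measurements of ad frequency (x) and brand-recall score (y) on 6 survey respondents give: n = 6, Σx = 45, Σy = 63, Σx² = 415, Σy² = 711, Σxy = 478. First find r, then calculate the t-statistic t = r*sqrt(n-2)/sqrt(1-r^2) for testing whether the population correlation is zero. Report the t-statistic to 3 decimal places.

S_xy = nΣxy − ΣxΣy = 6·478 − 45·63 = 2868 − 2835 = 33
S_xx = nΣx² − (Σx)² = 6·415 − 45² = 2490 − 2025 = 465
S_yy = nΣy² − (Σy)² = 6·711 − 63² = 4266 − 3969 = 297
r = S_xy / √(S_xx·S_yy) = 33 / √(465·297) = 33 / √138105 = 33 / 371.6248 = 0.0888
t = r·√(n−2)/√(1−r²) = 0.0888·√4 / √(1−0.007885) = 0.177600 / 0.996050 = 0.178

0.178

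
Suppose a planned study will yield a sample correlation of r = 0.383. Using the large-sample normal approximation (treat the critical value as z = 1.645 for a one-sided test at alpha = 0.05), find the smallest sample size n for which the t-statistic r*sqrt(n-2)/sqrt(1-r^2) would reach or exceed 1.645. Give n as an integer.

18

r√(n−2)/√(1−r²) ≥ 1.645  ⇔  n−2 ≥ (1.645)²·(1−r²)/r²
(1−r²)/r² = (1−0.146689)/0.146689 = 5.8171
n ≥ 2 + 2.706025·5.8171 = 2 + 15.7412 = 17.7412
⌈17.7412⌉ = 18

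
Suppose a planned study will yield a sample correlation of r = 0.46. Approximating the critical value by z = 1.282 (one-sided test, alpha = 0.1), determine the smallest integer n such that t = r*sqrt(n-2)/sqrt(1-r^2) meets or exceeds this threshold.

9

Need r·√(n−2)/√(1−r²) ≥ 1.282
√(n−2) ≥ 1.282·√(1−0.2116) / 0.46 = 1.282·0.887919 / 0.46 = 2.4746
n−2 ≥ 6.1236  ⇒  n ≥ 8.1236
Smallest integer n = 9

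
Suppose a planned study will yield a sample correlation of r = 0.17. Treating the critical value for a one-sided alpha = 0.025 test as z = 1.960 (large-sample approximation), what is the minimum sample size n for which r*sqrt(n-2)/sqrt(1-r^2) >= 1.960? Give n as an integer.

Need r·√(n−2)/√(1−r²) ≥ 1.960
√(n−2) ≥ 1.960·√(1−0.0289) / 0.17 = 1.960·0.985444 / 0.17 = 11.3616
n−2 ≥ 129.0860  ⇒  n ≥ 131.0860
Smallest integer n = 132

132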